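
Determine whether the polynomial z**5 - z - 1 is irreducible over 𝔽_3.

Yes

Write P(z) = z**5 - z - 1.
Check for roots in 𝔽_3: P(0) = 2; P(1) = 2; P(2) = 2.
No roots, so no linear factors.
Monic irreducibles of degree 2 over GF(3): z**2 + 1, z**2 + z - 1, z**2 - z - 1.
None of them divide P (all give nonzero remainder).
No irreducible factor of degree ≤ 2 exists, so P is irreducible over GF(3).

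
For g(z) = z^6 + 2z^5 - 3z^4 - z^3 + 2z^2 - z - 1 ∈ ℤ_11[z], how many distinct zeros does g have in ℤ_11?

Evaluate at each of the 11 elements of ℤ_11:
g(0) = 10; g(1) = 10; g(2) = 0 → root; g(3) = 2; g(4) = 4; g(5) = 9; g(6) = 1; g(7) = 4; g(8) = 3; g(9) = 2; g(10) = 10.
Roots: {2}.

1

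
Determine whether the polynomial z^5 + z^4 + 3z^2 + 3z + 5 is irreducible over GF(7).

Yes

Write g(z) = z^5 + z^4 + 3z^2 + 3z + 5.
Check for roots in GF(7): g(0) = 5; g(1) = 6; g(2) = 1; g(3) = 1; g(4) = 1; g(5) = 2; g(6) = 5.
No roots, so no linear factors.
Degree-2 irreducible divisors: test the 21 monic irreducibles of degree 2 over GF(7).
None of them divide g (all give nonzero remainder).
No irreducible factor of degree ≤ 2 exists, so g is irreducible over GF(7).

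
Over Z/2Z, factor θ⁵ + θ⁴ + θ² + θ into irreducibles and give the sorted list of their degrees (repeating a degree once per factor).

1, 1, 1, 2

Write h(θ) = θ⁵ + θ⁴ + θ² + θ.
Roots in Z/2Z: h(0) = 0 → root; h(1) = 0 → root.
Linear factors from roots: (θ), (θ + 1).
Complete factorization: h(θ) = (θ)·(θ + 1)^2·(θ² + θ + 1).
Factor degrees with multiplicity: 1 + 1 + 1 + 2 = 5.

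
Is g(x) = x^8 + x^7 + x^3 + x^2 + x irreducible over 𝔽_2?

Check for roots in 𝔽_2: g(0) = 0 → root; g(1) = 1.
g(0) = 0, so (x) divides g(x); g is reducible.

No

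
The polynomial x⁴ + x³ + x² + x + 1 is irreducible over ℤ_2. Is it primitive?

No

Write f(x) = x⁴ + x³ + x² + x + 1.
|GF(2^4)^×| = 2^4 − 1 = 15. Prime factorization: 15 = 3·5.
f is primitive ⇔ x has order 15 in GF(2)[x]/(f), i.e. x^(15/q) ≠ 1 for each prime q | 15.
x^(5) mod f = 1
x^(3) mod f = x³.
Since x^(5) = 1, the order of x divides 5 < 15; not primitive.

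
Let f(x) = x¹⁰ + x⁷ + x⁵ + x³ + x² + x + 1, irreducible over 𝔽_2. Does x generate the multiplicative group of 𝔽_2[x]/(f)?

|GF(2^10)^×| = 2^10 − 1 = 1023. Prime factorization: 1023 = 3·11·31.
f is primitive ⇔ x has order 1023 in GF(2)[x]/(f), i.e. x^(1023/q) ≠ 1 for each prime q | 1023.
x^(341) mod f = 1
x^(93) mod f = x⁹ + x⁸ + x⁶ + x² + 1.
x^(33) mod f = x⁹ + x⁷ + x⁶ + x.
Since x^(341) = 1, the order of x divides 341 < 1023; not primitive.

No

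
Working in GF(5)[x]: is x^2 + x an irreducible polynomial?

Write h(x) = x^2 + x.
Check for roots in GF(5): h(0) = 0 → root; h(1) = 2; h(2) = 1; h(3) = 2; h(4) = 0 → root.
h(0) = 0, so (x) divides h(x); h is reducible.

No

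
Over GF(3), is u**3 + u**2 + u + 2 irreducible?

Yes

Write f(u) = u**3 + u**2 + u + 2.
Check for roots in GF(3): f(0) = 2; f(1) = 2; f(2) = 1.
No roots. A degree-3 polynomial over a field with no linear factor is irreducible.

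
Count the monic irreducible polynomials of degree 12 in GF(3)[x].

44220

x^(3^12) − x is the product of all monic irreducibles of degree dividing 12; Möbius inversion gives N = (1/12) Σ μ(12/d)·3^d.
Divisors of 12: 1, 2, 3, 4, 6, 12; μ(12/d) for each: 0, 1, 0, -1, -1, 1.
Σ = 3^2 − 3^4 − 3^6 + 3^12 = 530640.
N = 530640/12 = 44220.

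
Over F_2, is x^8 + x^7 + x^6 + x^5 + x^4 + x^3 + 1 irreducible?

Yes

Write g(x) = x^8 + x^7 + x^6 + x^5 + x^4 + x^3 + 1.
Check for roots in F_2: g(0) = 1; g(1) = 1.
No roots, so no linear factors.
Monic irreducibles of degree 2 over GF(2): x^2 + x + 1.
None of them divide g (all give nonzero remainder).
Monic irreducibles of degree 3 over GF(2): x^3 + x + 1, x^3 + x^2 + 1.
None of them divide g (all give nonzero remainder).
Monic irreducibles of degree 4 over GF(2): x^4 + x + 1, x^4 + x^3 + 1, x^4 + x^3 + x^2 + x + 1.
None of them divide g (all give nonzero remainder).
No irreducible factor of degree ≤ 4 exists, so g is irreducible over GF(2).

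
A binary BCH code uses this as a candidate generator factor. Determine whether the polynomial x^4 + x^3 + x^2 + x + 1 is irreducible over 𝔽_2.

Yes

Write m(x) = x^4 + x^3 + x^2 + x + 1.
Check for roots in 𝔽_2: m(0) = 1; m(1) = 1.
No roots, so no linear factors.
Monic irreducibles of degree 2 over GF(2): x^2 + x + 1.
None of them divide m (all give nonzero remainder).
No irreducible factor of degree ≤ 2 exists, so m is irreducible over GF(2).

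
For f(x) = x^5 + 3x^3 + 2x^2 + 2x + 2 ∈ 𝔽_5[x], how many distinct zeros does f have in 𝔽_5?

3

Evaluate at each of the 5 elements of 𝔽_5:
f(0) = 2; f(1) = 0 → root; f(2) = 0 → root; f(3) = 0 → root; f(4) = 3.
Roots: {1, 2, 3}.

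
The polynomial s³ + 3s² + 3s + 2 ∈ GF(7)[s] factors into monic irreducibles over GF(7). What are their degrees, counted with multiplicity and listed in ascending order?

Write f(s) = s³ + 3s² + 3s + 2.
Linear factors from roots: (s - 2), (s + 3), (s + 2).
Complete factorization: f(s) = (s + 2)·(s + 3)·(s - 2).
Factor degrees with multiplicity: 1 + 1 + 1 = 3.

1, 1, 1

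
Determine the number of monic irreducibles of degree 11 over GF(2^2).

By the necklace-counting formula, N_4(11) = (1/11) Σ_{d|11} μ(11/d)·4^d.
Divisors of 11: 1, 11; μ(11/d) for each: -1, 1.
Σ = − 4^1 + 4^11 = 4194300.
N = 4194300/11 = 381300.

381300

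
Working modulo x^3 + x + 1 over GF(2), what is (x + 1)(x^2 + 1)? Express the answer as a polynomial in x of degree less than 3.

Multiply in GF(2)[x]: (x + 1)·(x^2 + 1) = x^3 + x^2 + x + 1.
Reduce using x^3 ≡ x + 1 (mod x^3 + x + 1).
Reduced: x^2.

x^2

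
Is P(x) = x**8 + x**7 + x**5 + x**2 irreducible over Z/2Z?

Check for roots in Z/2Z: P(0) = 0 → root; P(1) = 0 → root.
P(0) = 0, so (x) divides P(x); P is reducible.

No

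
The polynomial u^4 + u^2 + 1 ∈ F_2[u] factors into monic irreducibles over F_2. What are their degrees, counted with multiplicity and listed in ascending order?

Write h(u) = u^4 + u^2 + 1.
Roots in F_2: h(0) = 1; h(1) = 1.
Complete factorization: h(u) = (u^2 + u + 1)^2.
Factor degrees with multiplicity: 2 + 2 = 4.

2, 2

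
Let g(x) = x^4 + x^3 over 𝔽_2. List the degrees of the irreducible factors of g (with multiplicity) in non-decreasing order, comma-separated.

Roots in 𝔽_2: g(0) = 0 → root; g(1) = 0 → root.
Linear factors from roots: (x), (x + 1).
Complete factorization: g(x) = (x + 1)·(x)^3.
Factor degrees with multiplicity: 1 + 1 + 1 + 1 = 4.

1, 1, 1, 1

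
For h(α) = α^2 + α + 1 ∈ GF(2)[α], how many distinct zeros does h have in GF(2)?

Evaluate at each of the 2 elements of GF(2):
h(0) = 1; h(1) = 1.
No element is a root.

0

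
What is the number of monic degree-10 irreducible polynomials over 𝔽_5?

x^(5^10) − x is the product of all monic irreducibles of degree dividing 10; Möbius inversion gives N = (1/10) Σ μ(10/d)·5^d.
Divisors of 10: 1, 2, 5, 10; μ(10/d) for each: 1, -1, -1, 1.
Σ = 5^1 − 5^2 − 5^5 + 5^10 = 9762480.
N = 9762480/10 = 976248.

976248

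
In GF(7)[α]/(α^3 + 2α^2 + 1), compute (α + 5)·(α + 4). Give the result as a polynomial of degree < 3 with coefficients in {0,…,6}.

α^2 + 2α + 6

Multiply in GF(7)[α]: (α + 5)·(α + 4) = α^2 + 2α + 6.
Reduced: α^2 + 2α + 6.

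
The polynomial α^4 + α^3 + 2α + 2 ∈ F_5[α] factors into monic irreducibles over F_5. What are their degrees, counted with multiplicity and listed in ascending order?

Write h(α) = α^4 + α^3 + 2α + 2.
Roots in F_5: h(0) = 2; h(1) = 1; h(2) = 0 → root; h(3) = 1; h(4) = 0 → root.
Linear factors from roots: (α - 2), (α + 1).
Complete factorization: h(α) = (α + 1)·(α - 2)·(α^2 + 2α - 1).
Factor degrees with multiplicity: 1 + 1 + 2 = 4.

1, 1, 2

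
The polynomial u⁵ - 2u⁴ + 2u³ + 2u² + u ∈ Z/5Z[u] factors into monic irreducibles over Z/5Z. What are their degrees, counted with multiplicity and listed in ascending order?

Write h(u) = u⁵ - 2u⁴ + 2u³ + 2u² + u.
Roots in Z/5Z: h(0) = 0 → root; h(1) = 4; h(2) = 1; h(3) = 1; h(4) = 1.
Linear factors from roots: (u).
Complete factorization: h(u) = (u)·(u² + u + 2)·(u² + 2u - 2).
Factor degrees with multiplicity: 1 + 2 + 2 = 5.

1, 2, 2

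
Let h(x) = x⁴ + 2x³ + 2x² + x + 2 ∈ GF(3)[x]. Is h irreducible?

Yes

Check for roots in GF(3): h(0) = 2; h(1) = 2; h(2) = 2.
No roots, so no linear factors.
Monic irreducibles of degree 2 over GF(3): x² + 1, x² + x + 2, x² + 2x + 2.
None of them divide h (all give nonzero remainder).
No irreducible factor of degree ≤ 2 exists, so h is irreducible over GF(3).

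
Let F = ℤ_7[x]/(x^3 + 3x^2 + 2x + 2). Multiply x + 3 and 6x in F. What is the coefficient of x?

Multiply in ℤ_7[x]: (x + 3)·(6x) = 6x^2 + 4x.
Reduced: 6x^2 + 4x.

4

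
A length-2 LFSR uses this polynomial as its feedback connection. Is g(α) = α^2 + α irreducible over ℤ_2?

Check for roots in ℤ_2: g(0) = 0 → root; g(1) = 0 → root.
g(0) = 0, so (α) divides g(α); g is reducible.

No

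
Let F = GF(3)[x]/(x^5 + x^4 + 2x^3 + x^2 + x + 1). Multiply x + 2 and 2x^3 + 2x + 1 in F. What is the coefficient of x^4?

Multiply in GF(3)[x]: (x + 2)·(2x^3 + 2x + 1) = 2x^4 + x^3 + 2x^2 + 2x + 2.
Reduced: 2x^4 + x^3 + 2x^2 + 2x + 2.

2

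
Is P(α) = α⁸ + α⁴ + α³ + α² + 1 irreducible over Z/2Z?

Yes

Check for roots in Z/2Z: P(0) = 1; P(1) = 1.
No roots, so no linear factors.
Monic irreducibles of degree 2 over GF(2): α² + α + 1.
None of them divide P (all give nonzero remainder).
Monic irreducibles of degree 3 over GF(2): α³ + α + 1, α³ + α² + 1.
None of them divide P (all give nonzero remainder).
Monic irreducibles of degree 4 over GF(2): α⁴ + α + 1, α⁴ + α³ + 1, α⁴ + α³ + α² + α + 1.
None of them divide P (all give nonzero remainder).
No irreducible factor of degree ≤ 4 exists, so P is irreducible over GF(2).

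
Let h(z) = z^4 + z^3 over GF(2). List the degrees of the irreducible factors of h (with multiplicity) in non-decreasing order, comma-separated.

Roots in GF(2): h(0) = 0 → root; h(1) = 0 → root.
Linear factors from roots: (z), (z + 1).
Complete factorization: h(z) = (z + 1)·(z)^3.
Factor degrees with multiplicity: 1 + 1 + 1 + 1 = 4.

1, 1, 1, 1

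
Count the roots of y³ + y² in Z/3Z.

Write P(y) = y³ + y².
Evaluate at each of the 3 elements of Z/3Z:
P(0) = 0 → root; P(1) = 2; P(2) = 0 → root.
Roots: {0, 2}.

2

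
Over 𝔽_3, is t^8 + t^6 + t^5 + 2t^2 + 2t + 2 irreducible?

No

Write h(t) = t^8 + t^6 + t^5 + 2t^2 + 2t + 2.
Check for roots in 𝔽_3: h(0) = 2; h(1) = 0 → root; h(2) = 0 → root.
h(1) = 0, so (t − 1) divides h(t); h is reducible.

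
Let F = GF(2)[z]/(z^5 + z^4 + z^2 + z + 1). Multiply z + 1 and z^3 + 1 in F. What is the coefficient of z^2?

Multiply in GF(2)[z]: (z + 1)·(z^3 + 1) = z^4 + z^3 + z + 1.
Reduced: z^4 + z^3 + z + 1.

0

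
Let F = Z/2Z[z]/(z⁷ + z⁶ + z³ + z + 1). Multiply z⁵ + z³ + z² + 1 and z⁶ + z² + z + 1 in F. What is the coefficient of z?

1

Multiply in Z/2Z[z]: (z⁵ + z³ + z² + 1)·(z⁶ + z² + z + 1) = z¹¹ + z⁹ + z⁸ + z⁷ + z + 1.
Reduce using z⁷ ≡ z⁶ + z³ + z + 1 (mod z⁷ + z⁶ + z³ + z + 1).
Reduced: z⁵ + z⁴ + z² + z.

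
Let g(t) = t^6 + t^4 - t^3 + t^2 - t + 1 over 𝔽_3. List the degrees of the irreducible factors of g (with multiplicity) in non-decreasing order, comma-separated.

Roots in 𝔽_3: g(0) = 1; g(1) = 2; g(2) = 0 → root.
Linear factors from roots: (t + 1).
Complete factorization: g(t) = (t + 1)·(t^2 + 1)·(t^3 - t^2 + t + 1).
Factor degrees with multiplicity: 1 + 2 + 3 = 6.

1, 2, 3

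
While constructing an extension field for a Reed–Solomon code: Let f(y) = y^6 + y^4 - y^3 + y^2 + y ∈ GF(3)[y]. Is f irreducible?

Check for roots in GF(3): f(0) = 0 → root; f(1) = 0 → root; f(2) = 0 → root.
f(0) = 0, so (y) divides f(y); f is reducible.

No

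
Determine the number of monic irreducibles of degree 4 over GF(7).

588

The number of monic irreducibles of degree 4 over GF(7) is (1/4)·Σ_{d∣4} μ(4/d) 7^d.
Divisors of 4: 1, 2, 4; μ(4/d) for each: 0, -1, 1.
Σ = − 7^2 + 7^4 = 2352.
N = 2352/4 = 588.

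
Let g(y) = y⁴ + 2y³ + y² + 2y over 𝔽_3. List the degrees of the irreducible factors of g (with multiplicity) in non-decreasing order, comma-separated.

1, 1, 2

Roots in 𝔽_3: g(0) = 0 → root; g(1) = 0 → root; g(2) = 1.
Linear factors from roots: (y), (y + 2).
Complete factorization: g(y) = (y)·(y + 2)·(y² + 1).
Factor degrees with multiplicity: 1 + 1 + 2 = 4.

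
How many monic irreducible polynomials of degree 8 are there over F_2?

The number of monic irreducibles of degree 8 over GF(2) is (1/8)·Σ_{d∣8} μ(8/d) 2^d.
Divisors of 8: 1, 2, 4, 8; μ(8/d) for each: 0, 0, -1, 1.
Σ = − 2^4 + 2^8 = 240.
N = 240/8 = 30.

30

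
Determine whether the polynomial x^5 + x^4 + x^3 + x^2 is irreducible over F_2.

Write f(x) = x^5 + x^4 + x^3 + x^2.
Check for roots in F_2: f(0) = 0 → root; f(1) = 0 → root.
f(0) = 0, so (x) divides f(x); f is reducible.

No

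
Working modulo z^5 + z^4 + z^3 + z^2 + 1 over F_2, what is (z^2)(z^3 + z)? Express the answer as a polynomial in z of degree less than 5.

Multiply in F_2[z]: (z^2)·(z^3 + z) = z^5 + z^3.
Reduce using z^5 ≡ z^4 + z^3 + z^2 + 1 (mod z^5 + z^4 + z^3 + z^2 + 1).
Reduced: z^4 + z^2 + 1.

z^4 + z^2 + 1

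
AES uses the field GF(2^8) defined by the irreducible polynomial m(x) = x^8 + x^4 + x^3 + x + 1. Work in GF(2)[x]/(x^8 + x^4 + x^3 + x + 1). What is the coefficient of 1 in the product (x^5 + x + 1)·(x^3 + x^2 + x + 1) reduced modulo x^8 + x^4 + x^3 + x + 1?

0

Multiply in GF(2)[x]: (x^5 + x + 1)·(x^3 + x^2 + x + 1) = x^8 + x^7 + x^6 + x^5 + x^4 + 1.
Reduce using x^8 ≡ x^4 + x^3 + x + 1 (mod x^8 + x^4 + x^3 + x + 1).
Reduced: x^7 + x^6 + x^5 + x^3 + x.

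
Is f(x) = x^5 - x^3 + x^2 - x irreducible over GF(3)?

Check for roots in GF(3): f(0) = 0 → root; f(1) = 0 → root; f(2) = 2.
f(0) = 0, so (x) divides f(x); f is reducible.

No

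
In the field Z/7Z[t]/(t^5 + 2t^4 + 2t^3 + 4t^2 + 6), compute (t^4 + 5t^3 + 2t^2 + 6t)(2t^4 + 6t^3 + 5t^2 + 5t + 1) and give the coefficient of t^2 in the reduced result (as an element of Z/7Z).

Multiply in Z/7Z[t]: (t^4 + 5t^3 + 2t^2 + 6t)·(2t^4 + 6t^3 + 5t^2 + 5t + 1) = 2t^8 + 2t^7 + 4t^6 + 5t^5 + 2t^4 + 3t^3 + 4t^2 + 6t.
Reduce using t^5 ≡ 5t^4 + 5t^3 + 3t^2 + 1 (mod t^5 + 2t^4 + 2t^3 + 4t^2 + 6).
Reduced: 2t^4 + 3t^3 + 2t^2 + 3t.

2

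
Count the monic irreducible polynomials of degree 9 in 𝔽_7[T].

Gauss's count: N_{7}(9) = (1/9) Σ_{d|9} μ(9/d)·7^d.
Divisors of 9: 1, 3, 9; μ(9/d) for each: 0, -1, 1.
Σ = − 7^3 + 7^9 = 40353264.
N = 40353264/9 = 4483696.

4483696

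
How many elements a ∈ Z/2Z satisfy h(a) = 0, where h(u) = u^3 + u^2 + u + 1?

Evaluate at each of the 2 elements of Z/2Z:
h(0) = 1; h(1) = 0 → root.
Roots: {1}.

1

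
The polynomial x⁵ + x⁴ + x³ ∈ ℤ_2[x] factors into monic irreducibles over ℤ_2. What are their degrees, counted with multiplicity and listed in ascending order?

1, 1, 1, 2

Write f(x) = x⁵ + x⁴ + x³.
Roots in ℤ_2: f(0) = 0 → root; f(1) = 1.
Linear factors from roots: (x).
Complete factorization: f(x) = (x)^3·(x² + x + 1).
Factor degrees with multiplicity: 1 + 1 + 1 + 2 = 5.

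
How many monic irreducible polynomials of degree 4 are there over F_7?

Gauss's count: N_{7}(4) = (1/4) Σ_{d|4} μ(4/d)·7^d.
Divisors of 4: 1, 2, 4; μ(4/d) for each: 0, -1, 1.
Σ = − 7^2 + 7^4 = 2352.
N = 2352/4 = 588.

588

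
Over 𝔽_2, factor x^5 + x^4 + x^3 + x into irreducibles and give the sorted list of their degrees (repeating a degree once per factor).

Write f(x) = x^5 + x^4 + x^3 + x.
Roots in 𝔽_2: f(0) = 0 → root; f(1) = 0 → root.
Linear factors from roots: (x), (x + 1).
Complete factorization: f(x) = (x)·(x + 1)·(x^3 + x + 1).
Factor degrees with multiplicity: 1 + 1 + 3 = 5.

1, 1, 3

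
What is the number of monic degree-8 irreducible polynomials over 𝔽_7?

720300

By the necklace-counting formula, N_7(8) = (1/8) Σ_{d|8} μ(8/d)·7^d.
Divisors of 8: 1, 2, 4, 8; μ(8/d) for each: 0, 0, -1, 1.
Σ = − 7^4 + 7^8 = 5762400.
N = 5762400/8 = 720300.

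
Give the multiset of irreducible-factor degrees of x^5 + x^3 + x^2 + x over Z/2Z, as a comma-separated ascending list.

Write h(x) = x^5 + x^3 + x^2 + x.
Roots in Z/2Z: h(0) = 0 → root; h(1) = 0 → root.
Linear factors from roots: (x), (x + 1).
Complete factorization: h(x) = (x)·(x + 1)·(x^3 + x^2 + 1).
Factor degrees with multiplicity: 1 + 1 + 3 = 5.

1, 1, 3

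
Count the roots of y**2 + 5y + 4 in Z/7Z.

Write g(y) = y**2 + 5y + 4.
Evaluate at each of the 7 elements of Z/7Z:
g(0) = 4; g(1) = 3; g(2) = 4; g(3) = 0 → root; g(4) = 5; g(5) = 5; g(6) = 0 → root.
Roots: {3, 6}.

2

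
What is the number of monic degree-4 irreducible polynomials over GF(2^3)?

Gauss's count: N_{8}(4) = (1/4) Σ_{d|4} μ(4/d)·8^d.
Divisors of 4: 1, 2, 4; μ(4/d) for each: 0, -1, 1.
Σ = − 8^2 + 8^4 = 4032.
N = 4032/4 = 1008.

1008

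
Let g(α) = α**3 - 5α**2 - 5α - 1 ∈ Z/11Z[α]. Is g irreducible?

Yes

Check each element of Z/11Z for a root: g(0)=10, g(1)=1, g(2)=10, g(3)=10, g(4)=7, g(5)=7, g(6)=5, g(7)=7, g(8)=8, g(9)=3, g(10)=9.
No roots. A degree-3 polynomial over a field with no linear factor is irreducible.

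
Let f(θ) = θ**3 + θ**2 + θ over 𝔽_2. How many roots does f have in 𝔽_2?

Evaluate at each of the 2 elements of 𝔽_2:
f(0) = 0 → root; f(1) = 1.
Roots: {0}.

1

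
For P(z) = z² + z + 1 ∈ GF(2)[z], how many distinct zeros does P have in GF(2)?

Evaluate at each of the 2 elements of GF(2):
P(0) = 1; P(1) = 1.
No element is a root.

0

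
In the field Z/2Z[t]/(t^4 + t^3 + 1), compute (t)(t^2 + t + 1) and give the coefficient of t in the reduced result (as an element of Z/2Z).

Multiply in Z/2Z[t]: (t)·(t^2 + t + 1) = t^3 + t^2 + t.
Reduced: t^3 + t^2 + t.

1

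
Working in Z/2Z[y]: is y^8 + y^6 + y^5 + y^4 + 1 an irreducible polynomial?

Write h(y) = y^8 + y^6 + y^5 + y^4 + 1.
Check for roots in Z/2Z: h(0) = 1; h(1) = 1.
No roots, so no linear factors.
Monic irreducibles of degree 2 over GF(2): y^2 + y + 1.
None of them divide h (all give nonzero remainder).
Monic irreducibles of degree 3 over GF(2): y^3 + y + 1, y^3 + y^2 + 1.
None of them divide h (all give nonzero remainder).
Monic irreducibles of degree 4 over GF(2): y^4 + y + 1, y^4 + y^3 + 1, y^4 + y^3 + y^2 + y + 1.
None of them divide h (all give nonzero remainder).
No irreducible factor of degree ≤ 4 exists, so h is irreducible over GF(2).

Yes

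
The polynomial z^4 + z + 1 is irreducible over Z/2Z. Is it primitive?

Yes

Write f(z) = z^4 + z + 1.
|GF(2^4)^×| = 2^4 − 1 = 15. Prime factorization: 15 = 3·5.
f is primitive ⇔ z has order 15 in GF(2)[z]/(f), i.e. z^(15/q) ≠ 1 for each prime q | 15.
z^(5) mod f = z^2 + z.
z^(3) mod f = z^3.
None equal 1, so z has full order 15; f is primitive.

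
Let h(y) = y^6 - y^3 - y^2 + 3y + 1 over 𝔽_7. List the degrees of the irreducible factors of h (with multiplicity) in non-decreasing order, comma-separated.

Linear factors from roots: (y + 2).
Complete factorization: h(y) = (y + 2)·(y^2 + 3y - 1)·(y^3 + 2y^2 - y + 3).
Factor degrees with multiplicity: 1 + 2 + 3 = 6.

1, 2, 3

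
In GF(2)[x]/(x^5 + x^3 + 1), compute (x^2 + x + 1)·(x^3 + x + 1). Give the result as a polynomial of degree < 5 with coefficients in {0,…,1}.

Multiply in GF(2)[x]: (x^2 + x + 1)·(x^3 + x + 1) = x^5 + x^4 + 1.
Reduce using x^5 ≡ x^3 + 1 (mod x^5 + x^3 + 1).
Reduced: x^4 + x^3.

x^4 + x^3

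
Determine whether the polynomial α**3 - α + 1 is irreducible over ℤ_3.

Yes

Write P(α) = α**3 - α + 1.
Check for roots in ℤ_3: P(0) = 1; P(1) = 1; P(2) = 1.
No roots. A degree-3 polynomial over a field with no linear factor is irreducible.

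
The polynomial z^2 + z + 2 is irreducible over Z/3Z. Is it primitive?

Write f(z) = z^2 + z + 2.
|GF(3^2)^×| = 3^2 − 1 = 8. Prime factorization: 8 = 2^3.
f is primitive ⇔ z has order 8 in GF(3)[z]/(f), i.e. z^(8/q) ≠ 1 for each prime q | 8.
z^(4) mod f = 2.
None equal 1, so z has full order 8; f is primitive.

Yes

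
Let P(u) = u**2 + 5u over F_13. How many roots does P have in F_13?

Evaluate at each of the 13 elements of F_13:
P(0) = 0 → root; P(1) = 6; P(2) = 1; P(3) = 11; P(4) = 10; P(5) = 11; P(6) = 1; P(7) = 6; P(8) = 0 → root; P(9) = 9; P(10) = 7; P(11) = 7; P(12) = 9.
Roots: {0, 8}.

2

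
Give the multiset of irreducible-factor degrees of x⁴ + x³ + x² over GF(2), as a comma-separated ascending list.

1, 1, 2

Write h(x) = x⁴ + x³ + x².
Roots in GF(2): h(0) = 0 → root; h(1) = 1.
Linear factors from roots: (x).
Complete factorization: h(x) = (x)^2·(x² + x + 1).
Factor degrees with multiplicity: 1 + 1 + 2 = 4.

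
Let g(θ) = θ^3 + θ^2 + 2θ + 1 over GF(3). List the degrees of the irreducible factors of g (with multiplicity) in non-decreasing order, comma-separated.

3

Roots in GF(3): g(0) = 1; g(1) = 2; g(2) = 2.
Complete factorization: g(θ) = (θ^3 + θ^2 + 2θ + 1).
Factor degrees with multiplicity: 3 = 3.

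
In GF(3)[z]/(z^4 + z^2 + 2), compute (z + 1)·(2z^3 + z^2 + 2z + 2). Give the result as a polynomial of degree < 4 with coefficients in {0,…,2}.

Multiply in GF(3)[z]: (z + 1)·(2z^3 + z^2 + 2z + 2) = 2z^4 + z + 2.
Reduce using z^4 ≡ 2z^2 + 1 (mod z^4 + z^2 + 2).
Reduced: z^2 + z + 1.

z^2 + z + 1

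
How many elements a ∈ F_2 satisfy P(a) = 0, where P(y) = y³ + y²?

Evaluate at each of the 2 elements of F_2:
P(0) = 0 → root; P(1) = 0 → root.
Roots: {0, 1}.

2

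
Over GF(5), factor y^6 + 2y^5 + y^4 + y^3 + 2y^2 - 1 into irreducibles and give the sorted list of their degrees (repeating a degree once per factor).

1, 1, 1, 1, 2

Write f(y) = y^6 + 2y^5 + y^4 + y^3 + 2y^2 - 1.
Roots in GF(5): f(0) = 4; f(1) = 1; f(2) = 4; f(3) = 0 → root; f(4) = 0 → root.
Linear factors from roots: (y + 2), (y + 1).
Complete factorization: f(y) = (y + 1)·(y + 2)^3·(y^2 - 2).
Factor degrees with multiplicity: 1 + 1 + 1 + 1 + 2 = 6.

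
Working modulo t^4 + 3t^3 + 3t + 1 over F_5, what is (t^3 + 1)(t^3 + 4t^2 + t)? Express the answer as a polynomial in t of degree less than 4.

Multiply in F_5[t]: (t^3 + 1)·(t^3 + 4t^2 + t) = t^6 + 4t^5 + t^4 + t^3 + 4t^2 + t.
Reduce using t^4 ≡ 2t^3 + 2t + 4 (mod t^4 + 3t^3 + 3t + 1).
Reduced: 4t^3 + t + 2.

4t^3 + t + 2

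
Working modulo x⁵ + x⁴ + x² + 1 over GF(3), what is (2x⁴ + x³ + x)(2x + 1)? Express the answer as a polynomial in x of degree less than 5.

x^3 + x^2 + x + 2

Multiply in GF(3)[x]: (2x⁴ + x³ + x)·(2x + 1) = x⁵ + x⁴ + x³ + 2x² + x.
Reduce using x⁵ ≡ 2x⁴ + 2x² + 2 (mod x⁵ + x⁴ + x² + 1).
Reduced: x³ + x² + x + 2.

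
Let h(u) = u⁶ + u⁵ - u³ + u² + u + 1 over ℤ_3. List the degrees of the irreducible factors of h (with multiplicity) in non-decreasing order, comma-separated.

6

Roots in ℤ_3: h(0) = 1; h(1) = 1; h(2) = 2.
Complete factorization: h(u) = (u⁶ + u⁵ - u³ + u² + u + 1).
Factor degrees with multiplicity: 6 = 6.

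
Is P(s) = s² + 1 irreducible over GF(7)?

Yes

Check for roots in GF(7): P(0) = 1; P(1) = 2; P(2) = 5; P(3) = 3; P(4) = 3; P(5) = 5; P(6) = 2.
No roots. A degree-2 polynomial over a field with no linear factor is irreducible.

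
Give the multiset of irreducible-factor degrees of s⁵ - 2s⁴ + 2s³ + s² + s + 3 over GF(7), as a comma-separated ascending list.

Write h(s) = s⁵ - 2s⁴ + 2s³ + s² + s + 3.
Complete factorization: h(s) = (s² + 1)·(s³ - 2s² + s + 3).
Factor degrees with multiplicity: 2 + 3 = 5.

2, 3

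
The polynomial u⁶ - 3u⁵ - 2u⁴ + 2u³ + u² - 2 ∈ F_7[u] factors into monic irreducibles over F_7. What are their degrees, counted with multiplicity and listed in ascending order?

2, 2, 2

Write h(u) = u⁶ - 3u⁵ - 2u⁴ + 2u³ + u² - 2.
Complete factorization: h(u) = (u² + u - 1)·(u² - 2u + 3)^2.
Factor degrees with multiplicity: 2 + 2 + 2 = 6.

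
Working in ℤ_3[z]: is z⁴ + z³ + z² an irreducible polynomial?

No

Write P(z) = z⁴ + z³ + z².
Check for roots in ℤ_3: P(0) = 0 → root; P(1) = 0 → root; P(2) = 1.
P(0) = 0, so (z) divides P(z); P is reducible.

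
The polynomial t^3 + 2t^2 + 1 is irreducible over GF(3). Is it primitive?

Write f(t) = t^3 + 2t^2 + 1.
|GF(3^3)^×| = 3^3 − 1 = 26. Prime factorization: 26 = 2·13.
f is primitive ⇔ t has order 26 in GF(3)[t]/(f), i.e. t^(26/q) ≠ 1 for each prime q | 26.
t^(13) mod f = 2.
t^(2) mod f = t^2.
None equal 1, so t has full order 26; f is primitive.

Yes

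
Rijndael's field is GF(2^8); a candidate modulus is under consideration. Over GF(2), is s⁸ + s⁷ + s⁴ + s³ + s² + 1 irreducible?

Write f(s) = s⁸ + s⁷ + s⁴ + s³ + s² + 1.
Check for roots in GF(2): f(0) = 1; f(1) = 0 → root.
f(1) = 0, so (s − 1) divides f(s); f is reducible.

No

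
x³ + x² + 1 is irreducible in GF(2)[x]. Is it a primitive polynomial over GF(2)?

Yes

Write f(x) = x³ + x² + 1.
|GF(2^3)^×| = 2^3 − 1 = 7. Prime factorization: 7 = 7.
f is primitive ⇔ x has order 7 in GF(2)[x]/(f), i.e. x^(7/q) ≠ 1 for each prime q | 7.
x^(1) mod f = x.
None equal 1, so x has full order 7; f is primitive.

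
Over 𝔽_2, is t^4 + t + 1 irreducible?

Write h(t) = t^4 + t + 1.
Check for roots in 𝔽_2: h(0) = 1; h(1) = 1.
No roots, so no linear factors.
Monic irreducibles of degree 2 over GF(2): t^2 + t + 1.
None of them divide h (all give nonzero remainder).
No irreducible factor of degree ≤ 2 exists, so h is irreducible over GF(2).

Yes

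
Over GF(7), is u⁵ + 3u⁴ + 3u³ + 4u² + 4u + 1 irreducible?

Write h(u) = u⁵ + 3u⁴ + 3u³ + 4u² + 4u + 1.
Check for roots in GF(7): h(0) = 1; h(1) = 2; h(2) = 3; h(3) = 0 → root; h(4) = 0 → root; h(5) = 1; h(6) = 0 → root.
h(3) = 0, so (u − 3) divides h(u); h is reducible.

No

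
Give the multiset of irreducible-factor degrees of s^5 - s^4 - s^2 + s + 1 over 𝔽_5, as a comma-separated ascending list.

1, 1, 1, 2

Write f(s) = s^5 - s^4 - s^2 + s + 1.
Roots in 𝔽_5: f(0) = 1; f(1) = 1; f(2) = 0 → root; f(3) = 2; f(4) = 2.
Linear factors from roots: (s - 2).
Complete factorization: f(s) = (s - 2)^3·(s^2 - 2).
Factor degrees with multiplicity: 1 + 1 + 1 + 2 = 5.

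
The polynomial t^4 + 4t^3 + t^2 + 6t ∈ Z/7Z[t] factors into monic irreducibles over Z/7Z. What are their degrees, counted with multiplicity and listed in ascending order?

Write h(t) = t^4 + 4t^3 + t^2 + 6t.
Linear factors from roots: (t).
Complete factorization: h(t) = (t)·(t^3 + 4t^2 + t + 6).
Factor degrees with multiplicity: 1 + 3 = 4.

1, 3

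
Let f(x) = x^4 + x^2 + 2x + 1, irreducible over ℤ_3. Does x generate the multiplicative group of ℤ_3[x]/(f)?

|GF(3^4)^×| = 3^4 − 1 = 80. Prime factorization: 80 = 2^4·5.
f is primitive ⇔ x has order 80 in GF(3)[x]/(f), i.e. x^(80/q) ≠ 1 for each prime q | 80.
x^(40) mod f = 1
x^(16) mod f = 2x^3 + 2.
Since x^(40) = 1, the order of x divides 40 < 80; not primitive.

No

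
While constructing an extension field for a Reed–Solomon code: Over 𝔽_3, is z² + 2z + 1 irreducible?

Write m(z) = z² + 2z + 1.
Check for roots in 𝔽_3: m(0) = 1; m(1) = 1; m(2) = 0 → root.
m(2) = 0, so (z − 2) divides m(z); m is reducible.

No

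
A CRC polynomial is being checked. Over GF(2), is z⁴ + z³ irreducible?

Write f(z) = z⁴ + z³.
Check for roots in GF(2): f(0) = 0 → root; f(1) = 0 → root.
f(0) = 0, so (z) divides f(z); f is reducible.

No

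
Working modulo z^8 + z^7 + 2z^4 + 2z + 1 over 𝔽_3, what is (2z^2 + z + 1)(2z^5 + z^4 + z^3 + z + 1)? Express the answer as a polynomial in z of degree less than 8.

z^7 + z^6 + 2z^5 + 2z^4 + 2z + 1

Multiply in 𝔽_3[z]: (2z^2 + z + 1)·(2z^5 + z^4 + z^3 + z + 1) = z^7 + z^6 + 2z^5 + 2z^4 + 2z + 1.
Reduced: z^7 + z^6 + 2z^5 + 2z^4 + 2z + 1.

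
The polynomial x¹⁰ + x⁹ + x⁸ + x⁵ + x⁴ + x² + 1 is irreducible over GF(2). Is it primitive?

Write f(x) = x¹⁰ + x⁹ + x⁸ + x⁵ + x⁴ + x² + 1.
|GF(2^10)^×| = 2^10 − 1 = 1023. Prime factorization: 1023 = 3·11·31.
f is primitive ⇔ x has order 1023 in GF(2)[x]/(f), i.e. x^(1023/q) ≠ 1 for each prime q | 1023.
x^(341) mod f = 1
x^(93) mod f = x⁸ + x⁵ + x³ + x² + x.
x^(33) mod f = x⁸ + x⁶ + x² + 1.
Since x^(341) = 1, the order of x divides 341 < 1023; not primitive.

No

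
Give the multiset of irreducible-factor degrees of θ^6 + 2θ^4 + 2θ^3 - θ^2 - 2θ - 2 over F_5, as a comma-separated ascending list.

Write f(θ) = θ^6 + 2θ^4 + 2θ^3 - θ^2 - 2θ - 2.
Roots in F_5: f(0) = 3; f(1) = 0 → root; f(2) = 2; f(3) = 3; f(4) = 0 → root.
Linear factors from roots: (θ - 1), (θ + 1).
Complete factorization: f(θ) = (θ + 1)·(θ - 1)·(θ^2 + 2θ - 2)·(θ^2 - 2θ - 1).
Factor degrees with multiplicity: 1 + 1 + 2 + 2 = 6.

1, 1, 2, 2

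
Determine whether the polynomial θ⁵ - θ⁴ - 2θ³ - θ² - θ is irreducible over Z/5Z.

No

Write h(θ) = θ⁵ - θ⁴ - 2θ³ - θ² - θ.
Check for roots in Z/5Z: h(0) = 0 → root; h(1) = 1; h(2) = 4; h(3) = 1; h(4) = 0 → root.
h(0) = 0, so (θ) divides h(θ); h is reducible.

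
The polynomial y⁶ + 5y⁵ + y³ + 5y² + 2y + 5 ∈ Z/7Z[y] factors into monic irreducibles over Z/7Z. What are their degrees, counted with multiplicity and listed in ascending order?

Write g(y) = y⁶ + 5y⁵ + y³ + 5y² + 2y + 5.
Linear factors from roots: (y + 3).
Complete factorization: g(y) = (y + 3)·(y² + 3y + 6)·(y³ + 6y² + 5y + 3).
Factor degrees with multiplicity: 1 + 2 + 3 = 6.

1, 2, 3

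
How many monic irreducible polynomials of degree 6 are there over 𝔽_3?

Gauss's count: N_{3}(6) = (1/6) Σ_{d|6} μ(6/d)·3^d.
Divisors of 6: 1, 2, 3, 6; μ(6/d) for each: 1, -1, -1, 1.
Σ = 3^1 − 3^2 − 3^3 + 3^6 = 696.
N = 696/6 = 116.

116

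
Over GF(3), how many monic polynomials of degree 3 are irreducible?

x^(3^3) − x is the product of all monic irreducibles of degree dividing 3; Möbius inversion gives N = (1/3) Σ μ(3/d)·3^d.
Divisors of 3: 1, 3; μ(3/d) for each: -1, 1.
Σ = − 3^1 + 3^3 = 24.
N = 24/3 = 8.

8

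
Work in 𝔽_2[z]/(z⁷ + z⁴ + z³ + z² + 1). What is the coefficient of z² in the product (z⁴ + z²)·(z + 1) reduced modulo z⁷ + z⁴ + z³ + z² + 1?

Multiply in 𝔽_2[z]: (z⁴ + z²)·(z + 1) = z⁵ + z⁴ + z³ + z².
Reduced: z⁵ + z⁴ + z³ + z².

1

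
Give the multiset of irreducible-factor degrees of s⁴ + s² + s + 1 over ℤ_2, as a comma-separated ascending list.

Write h(s) = s⁴ + s² + s + 1.
Roots in ℤ_2: h(0) = 1; h(1) = 0 → root.
Linear factors from roots: (s + 1).
Complete factorization: h(s) = (s + 1)·(s³ + s² + 1).
Factor degrees with multiplicity: 1 + 3 = 4.

1, 3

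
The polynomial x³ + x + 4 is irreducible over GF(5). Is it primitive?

No

Write f(x) = x³ + x + 4.
|GF(5^3)^×| = 5^3 − 1 = 124. Prime factorization: 124 = 2^2·31.
f is primitive ⇔ x has order 124 in GF(5)[x]/(f), i.e. x^(124/q) ≠ 1 for each prime q | 124.
x^(62) mod f = 1
x^(4) mod f = 4x² + x.
Since x^(62) = 1, the order of x divides 62 < 124; not primitive.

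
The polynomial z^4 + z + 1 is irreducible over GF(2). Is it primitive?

Yes

Write f(z) = z^4 + z + 1.
|GF(2^4)^×| = 2^4 − 1 = 15. Prime factorization: 15 = 3·5.
f is primitive ⇔ z has order 15 in GF(2)[z]/(f), i.e. z^(15/q) ≠ 1 for each prime q | 15.
z^(5) mod f = z^2 + z.
z^(3) mod f = z^3.
None equal 1, so z has full order 15; f is primitive.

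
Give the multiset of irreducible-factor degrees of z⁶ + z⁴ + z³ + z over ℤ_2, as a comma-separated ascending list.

1, 1, 1, 1, 2

Write h(z) = z⁶ + z⁴ + z³ + z.
Roots in ℤ_2: h(0) = 0 → root; h(1) = 0 → root.
Linear factors from roots: (z), (z + 1).
Complete factorization: h(z) = (z)·(z + 1)^3·(z² + z + 1).
Factor degrees with multiplicity: 1 + 1 + 1 + 1 + 2 = 6.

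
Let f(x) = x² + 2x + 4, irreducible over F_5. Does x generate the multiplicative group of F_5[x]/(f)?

No

|GF(5^2)^×| = 5^2 − 1 = 24. Prime factorization: 24 = 2^3·3.
f is primitive ⇔ x has order 24 in GF(5)[x]/(f), i.e. x^(24/q) ≠ 1 for each prime q | 24.
x^(12) mod f = 1
x^(8) mod f = 2x + 4.
Since x^(12) = 1, the order of x divides 12 < 24; not primitive.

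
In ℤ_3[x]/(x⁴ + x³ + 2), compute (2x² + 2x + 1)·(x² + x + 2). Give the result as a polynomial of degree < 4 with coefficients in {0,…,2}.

2x^3 + x^2 + 2x + 1

Multiply in ℤ_3[x]: (2x² + 2x + 1)·(x² + x + 2) = 2x⁴ + x³ + x² + 2x + 2.
Reduce using x⁴ ≡ 2x³ + 1 (mod x⁴ + x³ + 2).
Reduced: 2x³ + x² + 2x + 1.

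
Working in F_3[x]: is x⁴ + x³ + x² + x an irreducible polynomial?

No

Write h(x) = x⁴ + x³ + x² + x.
Check for roots in F_3: h(0) = 0 → root; h(1) = 1; h(2) = 0 → root.
h(0) = 0, so (x) divides h(x); h is reducible.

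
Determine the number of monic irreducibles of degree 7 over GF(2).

18

Gauss's count: N_{2}(7) = (1/7) Σ_{d|7} μ(7/d)·2^d.
Divisors of 7: 1, 7; μ(7/d) for each: -1, 1.
Σ = − 2^1 + 2^7 = 126.
N = 126/7 = 18.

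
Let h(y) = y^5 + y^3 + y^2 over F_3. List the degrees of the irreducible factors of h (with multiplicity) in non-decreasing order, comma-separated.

Roots in F_3: h(0) = 0 → root; h(1) = 0 → root; h(2) = 2.
Linear factors from roots: (y), (y + 2).
Complete factorization: h(y) = (y + 2)·(y)^2·(y^2 + y + 2).
Factor degrees with multiplicity: 1 + 1 + 1 + 2 = 5.

1, 1, 1, 2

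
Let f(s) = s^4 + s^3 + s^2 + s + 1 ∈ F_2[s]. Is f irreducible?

Check for roots in F_2: f(0) = 1; f(1) = 1.
No roots, so no linear factors.
Monic irreducibles of degree 2 over GF(2): s^2 + s + 1.
None of them divide f (all give nonzero remainder).
No irreducible factor of degree ≤ 2 exists, so f is irreducible over GF(2).

Yes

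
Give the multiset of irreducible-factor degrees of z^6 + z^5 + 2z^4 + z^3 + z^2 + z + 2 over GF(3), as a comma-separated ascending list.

1, 1, 4

Write g(z) = z^6 + z^5 + 2z^4 + z^3 + z^2 + z + 2.
Roots in GF(3): g(0) = 2; g(1) = 0 → root; g(2) = 0 → root.
Linear factors from roots: (z + 2), (z + 1).
Complete factorization: g(z) = (z + 1)·(z + 2)·(z^4 + z^3 + 2z + 1).
Factor degrees with multiplicity: 1 + 1 + 4 = 6.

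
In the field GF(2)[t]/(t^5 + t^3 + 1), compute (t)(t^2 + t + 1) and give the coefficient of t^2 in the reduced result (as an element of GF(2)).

1

Multiply in GF(2)[t]: (t)·(t^2 + t + 1) = t^3 + t^2 + t.
Reduced: t^3 + t^2 + t.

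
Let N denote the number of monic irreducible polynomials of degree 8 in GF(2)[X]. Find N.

Gauss's count: N_{2}(8) = (1/8) Σ_{d|8} μ(8/d)·2^d.
Divisors of 8: 1, 2, 4, 8; μ(8/d) for each: 0, 0, -1, 1.
Σ = − 2^4 + 2^8 = 240.
N = 240/8 = 30.

30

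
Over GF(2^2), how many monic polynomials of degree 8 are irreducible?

Gauss's count: N_{4}(8) = (1/8) Σ_{d|8} μ(8/d)·4^d.
Divisors of 8: 1, 2, 4, 8; μ(8/d) for each: 0, 0, -1, 1.
Σ = − 4^4 + 4^8 = 65280.
N = 65280/8 = 8160.

8160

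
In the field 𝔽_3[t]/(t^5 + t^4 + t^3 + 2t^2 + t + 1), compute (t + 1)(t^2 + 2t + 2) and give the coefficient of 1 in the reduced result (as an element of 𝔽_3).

2

Multiply in 𝔽_3[t]: (t + 1)·(t^2 + 2t + 2) = t^3 + t + 2.
Reduced: t^3 + t + 2.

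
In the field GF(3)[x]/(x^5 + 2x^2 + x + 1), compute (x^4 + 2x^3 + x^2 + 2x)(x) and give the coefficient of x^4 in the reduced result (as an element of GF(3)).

Multiply in GF(3)[x]: (x^4 + 2x^3 + x^2 + 2x)·(x) = x^5 + 2x^4 + x^3 + 2x^2.
Reduce using x^5 ≡ x^2 + 2x + 2 (mod x^5 + 2x^2 + x + 1).
Reduced: 2x^4 + x^3 + 2x + 2.

2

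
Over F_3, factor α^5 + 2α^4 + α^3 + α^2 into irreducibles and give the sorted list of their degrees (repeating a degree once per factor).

1, 1, 3

Write f(α) = α^5 + 2α^4 + α^3 + α^2.
Roots in F_3: f(0) = 0 → root; f(1) = 2; f(2) = 1.
Linear factors from roots: (α).
Complete factorization: f(α) = (α)^2·(α^3 + 2α^2 + α + 1).
Factor degrees with multiplicity: 1 + 1 + 3 = 5.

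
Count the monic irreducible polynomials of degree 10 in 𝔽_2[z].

99

By the necklace-counting formula, N_2(10) = (1/10) Σ_{d|10} μ(10/d)·2^d.
Divisors of 10: 1, 2, 5, 10; μ(10/d) for each: 1, -1, -1, 1.
Σ = 2^1 − 2^2 − 2^5 + 2^10 = 990.
N = 990/10 = 99.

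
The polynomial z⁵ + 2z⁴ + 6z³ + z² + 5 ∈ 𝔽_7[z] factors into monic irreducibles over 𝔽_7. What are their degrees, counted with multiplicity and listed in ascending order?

Write f(z) = z⁵ + 2z⁴ + 6z³ + z² + 5.
Linear factors from roots: (z + 4).
Complete factorization: f(z) = (z + 4)·(z² + z + 4)·(z² + 4z + 6).
Factor degrees with multiplicity: 1 + 2 + 2 = 5.

1, 2, 2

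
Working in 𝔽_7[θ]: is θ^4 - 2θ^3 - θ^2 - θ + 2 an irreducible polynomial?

Yes

Write h(θ) = θ^4 - 2θ^3 - θ^2 - θ + 2.
Check for roots in 𝔽_7: h(0) = 2; h(1) = 6; h(2) = 3; h(3) = 3; h(4) = 5; h(5) = 4; h(6) = 5.
No roots, so no linear factors.
Degree-2 irreducible divisors: test the 21 monic irreducibles of degree 2 over GF(7).
None of them divide h (all give nonzero remainder).
No irreducible factor of degree ≤ 2 exists, so h is irreducible over GF(7).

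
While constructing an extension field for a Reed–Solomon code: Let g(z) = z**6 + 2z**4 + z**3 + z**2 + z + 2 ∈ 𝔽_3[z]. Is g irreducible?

Check for roots in 𝔽_3: g(0) = 2; g(1) = 2; g(2) = 1.
No roots, so no linear factors.
Monic irreducibles of degree 2 over GF(3): z**2 + 1, z**2 + z + 2, z**2 + 2z + 2.
None of them divide g (all give nonzero remainder).
Degree-3 irreducible divisors: test the 8 monic irreducibles of degree 3 over GF(3).
None of them divide g (all give nonzero remainder).
No irreducible factor of degree ≤ 3 exists, so g is irreducible over GF(3).

Yes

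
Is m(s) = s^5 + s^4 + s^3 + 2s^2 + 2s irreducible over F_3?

Check for roots in F_3: m(0) = 0 → root; m(1) = 1; m(2) = 2.
m(0) = 0, so (s) divides m(s); m is reducible.

No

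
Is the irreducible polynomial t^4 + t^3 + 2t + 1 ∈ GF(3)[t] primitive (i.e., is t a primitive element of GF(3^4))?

No

Write f(t) = t^4 + t^3 + 2t + 1.
|GF(3^4)^×| = 3^4 − 1 = 80. Prime factorization: 80 = 2^4·5.
f is primitive ⇔ t has order 80 in GF(3)[t]/(f), i.e. t^(80/q) ≠ 1 for each prime q | 80.
t^(40) mod f = 1
t^(16) mod f = 2t^2 + t + 1.
Since t^(40) = 1, the order of t divides 40 < 80; not primitive.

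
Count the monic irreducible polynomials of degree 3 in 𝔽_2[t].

x^(2^3) − x is the product of all monic irreducibles of degree dividing 3; Möbius inversion gives N = (1/3) Σ μ(3/d)·2^d.
Divisors of 3: 1, 3; μ(3/d) for each: -1, 1.
Σ = − 2^1 + 2^3 = 6.
N = 6/3 = 2.

2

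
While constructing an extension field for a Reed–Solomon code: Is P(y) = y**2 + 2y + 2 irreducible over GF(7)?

Yes

Check for roots in GF(7): P(0) = 2; P(1) = 5; P(2) = 3; P(3) = 3; P(4) = 5; P(5) = 2; P(6) = 1.
No roots. A degree-2 polynomial over a field with no linear factor is irreducible.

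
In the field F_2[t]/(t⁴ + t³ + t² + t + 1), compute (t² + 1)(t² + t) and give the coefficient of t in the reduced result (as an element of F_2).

Multiply in F_2[t]: (t² + 1)·(t² + t) = t⁴ + t³ + t² + t.
Reduce using t⁴ ≡ t³ + t² + t + 1 (mod t⁴ + t³ + t² + t + 1).
Reduced: 1.

0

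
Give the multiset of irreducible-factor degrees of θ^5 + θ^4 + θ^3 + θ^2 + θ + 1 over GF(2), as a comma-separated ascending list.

Write h(θ) = θ^5 + θ^4 + θ^3 + θ^2 + θ + 1.
Roots in GF(2): h(0) = 1; h(1) = 0 → root.
Linear factors from roots: (θ + 1).
Complete factorization: h(θ) = (θ + 1)·(θ^2 + θ + 1)^2.
Factor degrees with multiplicity: 1 + 2 + 2 = 5.

1, 2, 2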